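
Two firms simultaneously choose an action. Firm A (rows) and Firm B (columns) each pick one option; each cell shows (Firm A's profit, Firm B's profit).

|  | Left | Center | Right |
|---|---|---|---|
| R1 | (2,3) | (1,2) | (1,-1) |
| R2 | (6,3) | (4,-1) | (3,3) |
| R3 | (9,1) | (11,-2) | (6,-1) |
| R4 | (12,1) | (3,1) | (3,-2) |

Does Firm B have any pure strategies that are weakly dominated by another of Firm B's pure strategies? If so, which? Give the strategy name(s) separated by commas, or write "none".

Left is not dominated — it holds its own against Center at R1 (3>2); Right at R1 (3>-1).
Center is weakly dominated by Left (R1: 3>2, R2: 3>-1, R3: 1>-2, R4: 1=1).
Left weakly dominates Right — R1: 3>-1, R2: 3=3, R3: 1>-1, R4: 1>-2.

Center, Right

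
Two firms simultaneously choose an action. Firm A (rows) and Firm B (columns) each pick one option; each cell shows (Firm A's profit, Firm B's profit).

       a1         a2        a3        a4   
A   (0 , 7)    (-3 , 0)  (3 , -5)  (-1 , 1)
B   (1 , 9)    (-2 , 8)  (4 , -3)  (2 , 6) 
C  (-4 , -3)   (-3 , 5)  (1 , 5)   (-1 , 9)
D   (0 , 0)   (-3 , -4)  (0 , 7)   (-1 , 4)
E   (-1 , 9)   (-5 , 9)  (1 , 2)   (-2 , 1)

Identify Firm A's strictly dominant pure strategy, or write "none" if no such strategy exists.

B vs A: a1: 1>0, a2: -2>-3, a3: 4>3, a4: 2>-1.
B vs C: a1: 1>-4, a2: -2>-3, a3: 4>1, a4: 2>-1.
B vs D: a1: 1>0, a2: -2>-3, a3: 4>0, a4: 2>-1.
B vs E: a1: 1>-1, a2: -2>-5, a3: 4>1, a4: 2>-2.
B strictly beats every other strategy against every opponent action, so it is strictly dominant.

B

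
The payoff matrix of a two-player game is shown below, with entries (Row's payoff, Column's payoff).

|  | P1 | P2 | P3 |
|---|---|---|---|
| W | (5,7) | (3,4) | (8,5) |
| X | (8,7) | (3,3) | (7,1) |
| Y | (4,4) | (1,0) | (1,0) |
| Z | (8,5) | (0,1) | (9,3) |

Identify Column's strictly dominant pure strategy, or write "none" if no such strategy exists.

P1 vs P2: W: 7>4, X: 7>3, Y: 4>0, Z: 5>1.
P1 vs P3: W: 7>5, X: 7>1, Y: 4>0, Z: 5>3.
P1 strictly beats every other strategy against every opponent action, so it is strictly dominant.

P1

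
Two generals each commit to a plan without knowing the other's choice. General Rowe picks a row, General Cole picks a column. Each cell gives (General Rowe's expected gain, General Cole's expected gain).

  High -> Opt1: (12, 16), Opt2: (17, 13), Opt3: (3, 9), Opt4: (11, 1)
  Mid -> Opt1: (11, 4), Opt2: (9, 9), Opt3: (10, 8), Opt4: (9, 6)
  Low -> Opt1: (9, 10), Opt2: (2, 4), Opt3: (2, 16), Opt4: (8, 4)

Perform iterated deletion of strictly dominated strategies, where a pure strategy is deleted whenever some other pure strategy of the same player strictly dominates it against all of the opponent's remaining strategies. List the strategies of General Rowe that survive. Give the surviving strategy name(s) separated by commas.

For General Rowe, High strictly dominates Low on the remaining columns (Opt1: 12>9, Opt2: 17>2, Opt3: 3>2, Opt4: 11>8); eliminate Low.
General Cole's strategy Opt3 is strictly dominated by Opt2 (High: 13>9, Mid: 9>8) and is removed.
Row Mid is eliminated: High beats it against every remaining column (Opt1: 12>11, Opt2: 17>9, Opt4: 11>9).
General Cole's strategy Opt2 is strictly dominated by Opt1 (High: 16>13) and is removed.
Column Opt4 is eliminated: Opt1 beats it against every remaining row (High: 16>1).
Among the remaining strategies, none is strictly dominated by another pure strategy of the same player, so the elimination stops.
Surviving strategies — General Rowe: {High}; General Cole: {Opt1}.

High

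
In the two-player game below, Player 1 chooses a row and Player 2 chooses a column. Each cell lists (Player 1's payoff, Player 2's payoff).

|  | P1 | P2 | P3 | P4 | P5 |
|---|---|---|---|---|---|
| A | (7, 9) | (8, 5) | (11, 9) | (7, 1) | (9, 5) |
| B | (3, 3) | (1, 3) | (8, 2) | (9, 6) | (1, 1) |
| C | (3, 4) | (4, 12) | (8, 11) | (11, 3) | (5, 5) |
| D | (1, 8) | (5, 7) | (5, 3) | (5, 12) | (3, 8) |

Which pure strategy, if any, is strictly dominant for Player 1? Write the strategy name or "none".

none

A fails to dominate B at P4 (7<9).
B fails to dominate A at P1 (3<7).
C fails to dominate A at P1 (3<7).
D fails to dominate A at P1 (1<7).
No single strategy dominates all the others.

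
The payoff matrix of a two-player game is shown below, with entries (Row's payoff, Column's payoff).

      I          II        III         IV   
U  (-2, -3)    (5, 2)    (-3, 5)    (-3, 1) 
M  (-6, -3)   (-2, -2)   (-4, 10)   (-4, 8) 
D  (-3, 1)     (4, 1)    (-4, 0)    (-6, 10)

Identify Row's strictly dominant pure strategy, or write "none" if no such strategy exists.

U

U vs M: I: -2>-6, II: 5>-2, III: -3>-4, IV: -3>-4.
U vs D: I: -2>-3, II: 5>4, III: -3>-4, IV: -3>-6.
U strictly beats every other strategy against every opponent action, so it is strictly dominant.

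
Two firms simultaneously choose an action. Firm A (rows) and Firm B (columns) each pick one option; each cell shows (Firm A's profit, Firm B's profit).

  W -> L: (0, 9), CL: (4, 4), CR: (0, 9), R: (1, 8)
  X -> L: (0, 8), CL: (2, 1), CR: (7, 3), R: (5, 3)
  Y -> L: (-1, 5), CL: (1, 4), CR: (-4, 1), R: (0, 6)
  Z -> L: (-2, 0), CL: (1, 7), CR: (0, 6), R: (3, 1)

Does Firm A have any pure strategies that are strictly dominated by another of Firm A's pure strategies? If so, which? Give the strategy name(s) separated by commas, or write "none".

Y, Z

W is not dominated — it holds its own against X at L (0=0); Y at L (0>-1); Z at L (0>-2).
Nothing dominates X: W at L (0=0); Y at L (0>-1); Z at L (0>-2).
Y: dominated, since W does at least as well everywhere (L: 0>-1, CL: 4>1, CR: 0>-4, R: 1>0).
Z: dominated, since X does at least as well everywhere (L: 0>-2, CL: 2>1, CR: 7>0, R: 5>3).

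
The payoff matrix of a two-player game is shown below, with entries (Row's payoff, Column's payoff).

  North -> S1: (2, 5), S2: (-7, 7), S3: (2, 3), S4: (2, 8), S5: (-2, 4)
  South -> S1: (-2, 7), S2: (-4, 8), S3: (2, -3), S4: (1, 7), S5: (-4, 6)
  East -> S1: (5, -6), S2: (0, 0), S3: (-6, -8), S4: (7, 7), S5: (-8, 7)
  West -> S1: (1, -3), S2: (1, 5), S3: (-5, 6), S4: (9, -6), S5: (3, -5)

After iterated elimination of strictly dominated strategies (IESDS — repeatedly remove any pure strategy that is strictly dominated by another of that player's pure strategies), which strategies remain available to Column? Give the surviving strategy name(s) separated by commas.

For Column, S2 strictly dominates S1 on the remaining rows (North: 7>5, South: 8>7, East: 0>-6, West: 5>-3); eliminate S1.
For Row, West strictly dominates East on the remaining columns (S2: 1>0, S3: -5>-6, S4: 9>7, S5: 3>-8); eliminate East.
Column S5 is eliminated: S2 beats it against every remaining row (North: 7>4, South: 8>6, West: 5>-5).
Among the remaining strategies, none is strictly dominated by another pure strategy of the same player, so the elimination stops.
Surviving strategies — Row: {North, South, West}; Column: {S2, S3, S4}.

S2, S3, S4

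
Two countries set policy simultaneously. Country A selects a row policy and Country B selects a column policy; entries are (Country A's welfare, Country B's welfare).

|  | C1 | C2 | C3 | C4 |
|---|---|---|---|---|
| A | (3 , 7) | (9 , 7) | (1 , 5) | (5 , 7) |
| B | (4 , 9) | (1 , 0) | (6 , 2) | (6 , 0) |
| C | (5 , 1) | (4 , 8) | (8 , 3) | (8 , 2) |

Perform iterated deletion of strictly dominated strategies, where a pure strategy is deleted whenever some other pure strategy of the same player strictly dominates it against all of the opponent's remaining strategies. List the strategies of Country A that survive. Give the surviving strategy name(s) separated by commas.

Row B is eliminated: C beats it against every remaining column (C1: 5>4, C2: 4>1, C3: 8>6, C4: 8>6).
For Country B, C2 strictly dominates C3 on the remaining rows (A: 7>5, C: 8>3); eliminate C3.
Among the remaining strategies, none is strictly dominated by another pure strategy of the same player, so the elimination stops.
Surviving strategies — Country A: {A, C}; Country B: {C1, C2, C4}.

A, C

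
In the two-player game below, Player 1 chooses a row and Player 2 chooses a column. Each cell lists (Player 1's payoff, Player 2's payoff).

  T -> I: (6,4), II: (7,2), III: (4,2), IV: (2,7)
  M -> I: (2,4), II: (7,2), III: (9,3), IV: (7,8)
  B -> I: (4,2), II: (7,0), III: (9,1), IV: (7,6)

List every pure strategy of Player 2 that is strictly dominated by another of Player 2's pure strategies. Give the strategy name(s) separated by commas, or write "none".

I, II, III

I: dominated, since IV does at least as well everywhere (T: 7>4, M: 8>4, B: 6>2).
II: dominated, since I does at least as well everywhere (T: 4>2, M: 4>2, B: 2>0).
III is strictly dominated by I (T: 4>2, M: 4>3, B: 2>1).
IV: no other strategy beats it everywhere (I at T (7>4); II at T (7>2); III at T (7>2)).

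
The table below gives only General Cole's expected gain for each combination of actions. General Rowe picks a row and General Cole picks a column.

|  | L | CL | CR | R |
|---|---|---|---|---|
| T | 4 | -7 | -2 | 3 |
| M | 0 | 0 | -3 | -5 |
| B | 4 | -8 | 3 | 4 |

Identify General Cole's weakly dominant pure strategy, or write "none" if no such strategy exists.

L

L vs CL: T: 4>-7, M: 0=0, B: 4>-8.
L vs CR: T: 4>-2, M: 0>-3, B: 4>3.
L vs R: T: 4>3, M: 0>-5, B: 4=4.
L is at least as good as every other strategy against every opponent action, so it is weakly dominant.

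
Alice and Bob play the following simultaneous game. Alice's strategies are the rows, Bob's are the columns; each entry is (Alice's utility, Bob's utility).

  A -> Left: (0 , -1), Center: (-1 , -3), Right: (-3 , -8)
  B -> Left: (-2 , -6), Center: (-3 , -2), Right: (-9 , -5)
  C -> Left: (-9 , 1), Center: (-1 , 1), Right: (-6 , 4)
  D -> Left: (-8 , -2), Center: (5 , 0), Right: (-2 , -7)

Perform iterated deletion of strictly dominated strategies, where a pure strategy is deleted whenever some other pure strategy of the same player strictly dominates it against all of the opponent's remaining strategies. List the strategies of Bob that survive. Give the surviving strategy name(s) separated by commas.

Alice's strategy B is strictly dominated by A (Left: 0>-2, Center: -1>-3, Right: -3>-9) and is removed.
Row C is eliminated: D beats it against every remaining column (Left: -8>-9, Center: 5>-1, Right: -2>-6).
Column Right is eliminated: Left beats it against every remaining row (A: -1>-8, D: -2>-7).
Among the remaining strategies, none is strictly dominated by another pure strategy of the same player, so the elimination stops.
Surviving strategies — Alice: {A, D}; Bob: {Left, Center}.

Left, Center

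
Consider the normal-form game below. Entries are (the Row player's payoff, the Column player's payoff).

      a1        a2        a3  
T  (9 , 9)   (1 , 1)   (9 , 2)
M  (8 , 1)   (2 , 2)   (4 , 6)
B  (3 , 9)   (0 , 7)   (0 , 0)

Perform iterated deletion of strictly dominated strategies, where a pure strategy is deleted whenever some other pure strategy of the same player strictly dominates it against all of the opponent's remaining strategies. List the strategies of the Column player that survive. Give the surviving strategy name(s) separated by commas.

a1

The Row player's strategy B is strictly dominated by T (a1: 9>3, a2: 1>0, a3: 9>0) and is removed.
The Column player's strategy a2 is strictly dominated by a3 (T: 2>1, M: 6>2) and is removed.
Row M is eliminated: T beats it against every remaining column (a1: 9>8, a3: 9>4).
Column a3 is eliminated: a1 beats it against every remaining row (T: 9>2).
Among the remaining strategies, none is strictly dominated by another pure strategy of the same player, so the elimination stops.
Surviving strategies — the Row player: {T}; the Column player: {a1}.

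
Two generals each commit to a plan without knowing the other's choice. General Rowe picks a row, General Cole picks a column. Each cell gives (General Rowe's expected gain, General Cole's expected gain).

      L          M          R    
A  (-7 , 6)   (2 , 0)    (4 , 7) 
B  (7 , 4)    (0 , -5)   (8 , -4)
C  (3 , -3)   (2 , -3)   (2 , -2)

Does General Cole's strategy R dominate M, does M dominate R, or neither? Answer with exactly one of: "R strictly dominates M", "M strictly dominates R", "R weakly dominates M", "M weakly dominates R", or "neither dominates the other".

Compare R to M across every action of General Rowe: A: 7>0, B: -4>-5, C: -2>-3.
Every comparison favours R, so R strictly dominates M.

R strictly dominates M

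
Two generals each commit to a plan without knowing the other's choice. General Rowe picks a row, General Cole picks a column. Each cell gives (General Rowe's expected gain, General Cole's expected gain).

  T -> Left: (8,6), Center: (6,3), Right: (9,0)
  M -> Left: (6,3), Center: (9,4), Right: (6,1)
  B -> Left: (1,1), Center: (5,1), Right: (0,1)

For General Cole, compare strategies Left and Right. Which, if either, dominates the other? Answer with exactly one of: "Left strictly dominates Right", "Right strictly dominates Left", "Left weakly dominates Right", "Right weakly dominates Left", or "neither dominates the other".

Left weakly dominates Right

Left's payoffs vs Right's, by General Rowe's action — T: 6>0, M: 3>1, B: 1=1.
Left is at least as good everywhere and strictly better somewhere (tied only at B), so Left weakly but not strictly dominates Right.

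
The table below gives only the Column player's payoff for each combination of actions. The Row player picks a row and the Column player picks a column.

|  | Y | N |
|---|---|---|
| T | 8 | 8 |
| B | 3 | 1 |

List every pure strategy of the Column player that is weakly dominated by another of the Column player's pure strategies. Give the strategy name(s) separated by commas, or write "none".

Y is not dominated — it holds its own against N at B (3>1).
N: dominated, since Y does at least as well everywhere (T: 8=8, B: 3>1).

N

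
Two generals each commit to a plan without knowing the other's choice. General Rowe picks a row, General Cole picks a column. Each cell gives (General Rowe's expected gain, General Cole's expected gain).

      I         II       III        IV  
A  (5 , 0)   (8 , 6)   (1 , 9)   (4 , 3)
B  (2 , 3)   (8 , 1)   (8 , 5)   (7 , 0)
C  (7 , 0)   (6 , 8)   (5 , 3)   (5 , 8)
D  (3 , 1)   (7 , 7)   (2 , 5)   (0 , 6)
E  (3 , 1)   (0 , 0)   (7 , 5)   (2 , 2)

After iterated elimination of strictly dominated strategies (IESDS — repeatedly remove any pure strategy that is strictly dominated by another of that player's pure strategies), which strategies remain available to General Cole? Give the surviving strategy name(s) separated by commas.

III

Column I is eliminated: III beats it against every remaining row (A: 9>0, B: 5>3, C: 3>0, D: 5>1, E: 5>1).
For General Rowe, B strictly dominates C on the remaining columns (II: 8>6, III: 8>5, IV: 7>5); eliminate C.
For General Rowe, B strictly dominates D on the remaining columns (II: 8>7, III: 8>2, IV: 7>0); eliminate D.
General Rowe's strategy E is strictly dominated by B (II: 8>0, III: 8>7, IV: 7>2) and is removed.
For General Cole, III strictly dominates II on the remaining rows (A: 9>6, B: 5>1); eliminate II.
For General Rowe, B strictly dominates A on the remaining columns (III: 8>1, IV: 7>4); eliminate A.
General Cole's strategy IV is strictly dominated by III (B: 5>0) and is removed.
Among the remaining strategies, none is strictly dominated by another pure strategy of the same player, so the elimination stops.
Surviving strategies — General Rowe: {B}; General Cole: {III}.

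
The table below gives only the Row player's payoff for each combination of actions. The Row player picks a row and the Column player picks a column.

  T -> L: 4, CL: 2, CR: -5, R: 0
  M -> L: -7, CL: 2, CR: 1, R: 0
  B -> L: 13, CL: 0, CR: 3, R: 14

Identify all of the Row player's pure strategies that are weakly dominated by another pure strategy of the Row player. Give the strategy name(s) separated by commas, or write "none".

T is not dominated — it holds its own against M at L (4>-7); B at CL (2>0).
Nothing dominates M: T at CR (1>-5); B at CL (2>0).
Nothing dominates B: T at L (13>4); M at L (13>-7).

none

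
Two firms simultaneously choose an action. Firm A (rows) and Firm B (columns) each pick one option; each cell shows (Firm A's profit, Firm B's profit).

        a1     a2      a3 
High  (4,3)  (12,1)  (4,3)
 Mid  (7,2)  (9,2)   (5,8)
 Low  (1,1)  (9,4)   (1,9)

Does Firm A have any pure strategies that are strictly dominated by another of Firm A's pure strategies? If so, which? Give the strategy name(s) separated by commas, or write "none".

Low

High is not dominated — it holds its own against Mid at a2 (12>9); Low at a1 (4>1).
Nothing dominates Mid: High at a1 (7>4); Low at a1 (7>1).
Low is strictly dominated by High (a1: 4>1, a2: 12>9, a3: 4>1).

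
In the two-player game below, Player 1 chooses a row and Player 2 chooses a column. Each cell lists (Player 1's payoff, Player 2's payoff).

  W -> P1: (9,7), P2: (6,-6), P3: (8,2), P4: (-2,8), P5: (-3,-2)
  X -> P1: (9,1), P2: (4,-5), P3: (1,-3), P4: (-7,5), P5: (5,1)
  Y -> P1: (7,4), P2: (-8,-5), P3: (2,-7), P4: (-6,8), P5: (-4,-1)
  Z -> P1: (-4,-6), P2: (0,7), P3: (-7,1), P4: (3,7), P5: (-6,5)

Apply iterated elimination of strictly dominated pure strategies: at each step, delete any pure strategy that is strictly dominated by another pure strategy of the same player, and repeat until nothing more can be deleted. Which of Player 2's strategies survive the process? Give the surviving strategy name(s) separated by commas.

P2, P4

Player 1's strategy Y is strictly dominated by W (P1: 9>7, P2: 6>-8, P3: 8>2, P4: -2>-6, P5: -3>-4) and is removed.
Column P1 is eliminated: P4 beats it against every remaining row (W: 8>7, X: 5>1, Z: 7>-6).
Column P3 is eliminated: P4 beats it against every remaining row (W: 8>2, X: 5>-3, Z: 7>1).
For Player 2, P4 strictly dominates P5 on the remaining rows (W: 8>-2, X: 5>1, Z: 7>5); eliminate P5.
Player 1's strategy X is strictly dominated by W (P2: 6>4, P4: -2>-7) and is removed.
Among the remaining strategies, none is strictly dominated by another pure strategy of the same player, so the elimination stops.
Surviving strategies — Player 1: {W, Z}; Player 2: {P2, P4}.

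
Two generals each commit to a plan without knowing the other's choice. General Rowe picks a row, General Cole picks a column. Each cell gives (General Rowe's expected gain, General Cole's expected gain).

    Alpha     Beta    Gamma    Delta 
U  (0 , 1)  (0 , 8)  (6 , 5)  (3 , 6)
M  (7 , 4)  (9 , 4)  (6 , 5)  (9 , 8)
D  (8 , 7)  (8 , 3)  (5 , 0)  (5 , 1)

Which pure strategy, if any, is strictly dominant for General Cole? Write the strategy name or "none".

Alpha fails to dominate Beta at U (1<8).
Beta fails to dominate Alpha at M (4=4).
Gamma fails to dominate Alpha at D (0<7).
Delta fails to dominate Alpha at D (1<7).
No single strategy dominates all the others.

none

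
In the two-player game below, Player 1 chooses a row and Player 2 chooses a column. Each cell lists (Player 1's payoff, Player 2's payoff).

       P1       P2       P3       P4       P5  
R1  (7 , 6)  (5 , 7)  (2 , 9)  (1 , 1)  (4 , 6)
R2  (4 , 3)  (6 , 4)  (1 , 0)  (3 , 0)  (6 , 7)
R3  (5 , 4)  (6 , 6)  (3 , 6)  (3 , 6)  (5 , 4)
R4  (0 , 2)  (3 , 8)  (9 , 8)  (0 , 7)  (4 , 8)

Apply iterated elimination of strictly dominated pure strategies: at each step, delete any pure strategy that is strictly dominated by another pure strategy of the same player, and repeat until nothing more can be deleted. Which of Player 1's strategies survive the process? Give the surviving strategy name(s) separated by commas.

R2, R3, R4

For Player 2, P2 strictly dominates P1 on the remaining rows (R1: 7>6, R2: 4>3, R3: 6>4, R4: 8>2); eliminate P1.
For Player 1, R3 strictly dominates R1 on the remaining columns (P2: 6>5, P3: 3>2, P4: 3>1, P5: 5>4); eliminate R1.
Among the remaining strategies, none is strictly dominated by another pure strategy of the same player, so the elimination stops.
Surviving strategies — Player 1: {R2, R3, R4}; Player 2: {P2, P3, P4, P5}.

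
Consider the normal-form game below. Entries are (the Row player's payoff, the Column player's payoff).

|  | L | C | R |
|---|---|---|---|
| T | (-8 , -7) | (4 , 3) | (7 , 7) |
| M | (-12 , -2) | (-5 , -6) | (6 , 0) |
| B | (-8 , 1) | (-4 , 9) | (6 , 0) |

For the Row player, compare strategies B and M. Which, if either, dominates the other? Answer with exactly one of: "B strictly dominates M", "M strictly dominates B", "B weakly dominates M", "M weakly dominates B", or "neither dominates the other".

Compare B to M across each opponent action: L: -8>-12, C: -4>-5, R: 6=6.
B is at least as good everywhere and strictly better somewhere (tied only at R), so B weakly but not strictly dominates M.

B weakly dominates M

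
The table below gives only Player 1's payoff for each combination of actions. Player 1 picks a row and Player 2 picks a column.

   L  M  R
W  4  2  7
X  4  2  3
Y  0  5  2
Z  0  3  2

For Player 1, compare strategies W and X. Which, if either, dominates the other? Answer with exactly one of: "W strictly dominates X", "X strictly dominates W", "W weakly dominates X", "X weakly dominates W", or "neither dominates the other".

W weakly dominates X

Compare W to X across each choice by Player 2: L: 4=4, M: 2=2, R: 7>3.
W is at least as good everywhere and strictly better somewhere (tied only at L, M), so W weakly but not strictly dominates X.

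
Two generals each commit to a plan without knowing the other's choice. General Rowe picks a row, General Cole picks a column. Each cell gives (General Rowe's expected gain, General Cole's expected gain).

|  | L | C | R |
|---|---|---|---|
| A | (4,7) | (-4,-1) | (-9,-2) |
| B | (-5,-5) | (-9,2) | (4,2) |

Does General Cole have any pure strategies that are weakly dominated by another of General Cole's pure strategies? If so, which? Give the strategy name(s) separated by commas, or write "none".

R

L: no other strategy beats it everywhere (C at A (7>-1); R at A (7>-2)).
C is not dominated — it holds its own against L at B (2>-5); R at A (-1>-2).
C weakly dominates R — A: -1>-2, B: 2=2.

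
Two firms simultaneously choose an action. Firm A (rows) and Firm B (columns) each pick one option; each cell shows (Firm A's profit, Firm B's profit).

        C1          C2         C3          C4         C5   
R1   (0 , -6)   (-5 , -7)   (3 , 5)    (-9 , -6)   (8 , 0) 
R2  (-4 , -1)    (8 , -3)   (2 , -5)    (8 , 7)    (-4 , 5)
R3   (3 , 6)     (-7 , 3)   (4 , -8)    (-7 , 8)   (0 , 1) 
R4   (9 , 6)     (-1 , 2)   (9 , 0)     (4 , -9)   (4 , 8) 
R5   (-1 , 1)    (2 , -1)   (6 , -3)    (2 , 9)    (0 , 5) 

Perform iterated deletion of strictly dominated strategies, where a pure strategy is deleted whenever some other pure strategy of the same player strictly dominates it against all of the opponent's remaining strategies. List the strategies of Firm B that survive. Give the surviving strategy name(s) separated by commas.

Row R3 is eliminated: R4 beats it against every remaining column (C1: 9>3, C2: -1>-7, C3: 9>4, C4: 4>-7, C5: 4>0).
Firm B's strategy C1 is strictly dominated by C5 (R1: 0>-6, R2: 5>-1, R4: 8>6, R5: 5>1) and is removed.
For Firm B, C5 strictly dominates C2 on the remaining rows (R1: 0>-7, R2: 5>-3, R4: 8>2, R5: 5>-1); eliminate C2.
Firm A's strategy R5 is strictly dominated by R4 (C3: 9>6, C4: 4>2, C5: 4>0) and is removed.
Among the remaining strategies, none is strictly dominated by another pure strategy of the same player, so the elimination stops.
Surviving strategies — Firm A: {R1, R2, R4}; Firm B: {C3, C4, C5}.

C3, C4, C5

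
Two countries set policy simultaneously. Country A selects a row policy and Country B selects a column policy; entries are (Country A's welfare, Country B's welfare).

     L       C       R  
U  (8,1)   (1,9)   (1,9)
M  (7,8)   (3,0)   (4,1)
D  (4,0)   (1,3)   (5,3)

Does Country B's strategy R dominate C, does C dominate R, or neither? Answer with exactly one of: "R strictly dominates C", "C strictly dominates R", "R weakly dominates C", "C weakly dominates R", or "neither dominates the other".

Compare R to C across every action of Country A: U: 9=9, M: 1>0, D: 3=3.
R is at least as good everywhere and strictly better somewhere (tied only at U, D), so R weakly but not strictly dominates C.

R weakly dominates C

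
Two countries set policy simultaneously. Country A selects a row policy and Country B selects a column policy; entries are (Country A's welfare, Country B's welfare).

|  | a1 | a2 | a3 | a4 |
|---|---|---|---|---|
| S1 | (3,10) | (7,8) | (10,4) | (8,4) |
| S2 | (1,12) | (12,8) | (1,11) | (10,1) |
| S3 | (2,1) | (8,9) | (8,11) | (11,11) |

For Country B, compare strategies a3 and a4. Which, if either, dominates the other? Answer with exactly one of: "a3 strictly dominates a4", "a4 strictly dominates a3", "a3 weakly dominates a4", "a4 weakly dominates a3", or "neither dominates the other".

a3's payoffs vs a4's, by Country A's action — S1: 4=4, S2: 11>1, S3: 11=11.
a3 is at least as good everywhere and strictly better somewhere (tied only at S1, S3), so a3 weakly but not strictly dominates a4.

a3 weakly dominates a4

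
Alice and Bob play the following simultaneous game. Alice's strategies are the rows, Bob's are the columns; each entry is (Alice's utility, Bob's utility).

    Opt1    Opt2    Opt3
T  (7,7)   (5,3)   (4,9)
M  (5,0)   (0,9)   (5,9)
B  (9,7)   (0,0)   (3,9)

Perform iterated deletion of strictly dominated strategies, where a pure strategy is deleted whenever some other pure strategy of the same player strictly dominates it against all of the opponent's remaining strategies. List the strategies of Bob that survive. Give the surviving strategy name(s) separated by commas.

Opt2, Opt3

Bob's strategy Opt1 is strictly dominated by Opt3 (T: 9>7, M: 9>0, B: 9>7) and is removed.
Row B is eliminated: T beats it against every remaining column (Opt2: 5>0, Opt3: 4>3).
Among the remaining strategies, none is strictly dominated by another pure strategy of the same player, so the elimination stops.
Surviving strategies — Alice: {T, M}; Bob: {Opt2, Opt3}.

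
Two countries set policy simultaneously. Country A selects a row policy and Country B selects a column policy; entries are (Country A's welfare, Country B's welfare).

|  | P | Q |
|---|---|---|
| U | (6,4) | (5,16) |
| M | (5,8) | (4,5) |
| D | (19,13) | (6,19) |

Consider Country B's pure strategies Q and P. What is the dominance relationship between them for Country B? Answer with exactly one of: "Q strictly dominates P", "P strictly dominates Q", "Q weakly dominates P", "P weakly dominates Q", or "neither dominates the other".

neither dominates the other

Q's payoffs vs P's, by Country A's action — U: 16>4, M: 5<8, D: 19>13.
Q does better at U, D but worse at M; neither strategy dominates the other.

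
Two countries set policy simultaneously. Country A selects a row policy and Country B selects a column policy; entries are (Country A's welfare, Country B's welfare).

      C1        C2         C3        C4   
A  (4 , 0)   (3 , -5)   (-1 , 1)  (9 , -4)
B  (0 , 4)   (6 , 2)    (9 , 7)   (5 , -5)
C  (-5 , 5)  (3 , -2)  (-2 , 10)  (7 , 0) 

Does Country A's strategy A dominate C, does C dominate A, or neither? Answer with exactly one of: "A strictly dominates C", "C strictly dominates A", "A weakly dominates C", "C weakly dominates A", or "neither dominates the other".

Compare A to C across each choice by Country B: C1: 4>-5, C2: 3=3, C3: -1>-2, C4: 9>7.
A is at least as good everywhere and strictly better somewhere (tied only at C2), so A weakly but not strictly dominates C.

A weakly dominates C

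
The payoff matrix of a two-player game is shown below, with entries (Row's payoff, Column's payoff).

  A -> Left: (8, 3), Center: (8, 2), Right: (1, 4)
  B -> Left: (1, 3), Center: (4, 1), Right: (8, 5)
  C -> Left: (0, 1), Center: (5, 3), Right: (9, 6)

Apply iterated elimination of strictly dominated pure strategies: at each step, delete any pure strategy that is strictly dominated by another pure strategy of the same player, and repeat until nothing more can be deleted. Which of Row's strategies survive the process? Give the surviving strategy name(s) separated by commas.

C

Column Left is eliminated: Right beats it against every remaining row (A: 4>3, B: 5>3, C: 6>1).
Row's strategy B is strictly dominated by C (Center: 5>4, Right: 9>8) and is removed.
Column's strategy Center is strictly dominated by Right (A: 4>2, C: 6>3) and is removed.
Row's strategy A is strictly dominated by C (Right: 9>1) and is removed.
Among the remaining strategies, none is strictly dominated by another pure strategy of the same player, so the elimination stops.
Surviving strategies — Row: {C}; Column: {Right}.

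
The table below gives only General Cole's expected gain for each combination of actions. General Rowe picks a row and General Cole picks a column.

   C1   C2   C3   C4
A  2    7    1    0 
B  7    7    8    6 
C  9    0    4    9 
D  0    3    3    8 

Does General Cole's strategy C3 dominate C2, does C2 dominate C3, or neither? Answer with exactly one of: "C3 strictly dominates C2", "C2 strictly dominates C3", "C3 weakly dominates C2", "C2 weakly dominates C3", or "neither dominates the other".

Compare C3 to C2 across every action of General Rowe: A: 1<7, B: 8>7, C: 4>0, D: 3=3.
C3 does better at B, C but worse at A; neither strategy dominates the other.

neither dominates the other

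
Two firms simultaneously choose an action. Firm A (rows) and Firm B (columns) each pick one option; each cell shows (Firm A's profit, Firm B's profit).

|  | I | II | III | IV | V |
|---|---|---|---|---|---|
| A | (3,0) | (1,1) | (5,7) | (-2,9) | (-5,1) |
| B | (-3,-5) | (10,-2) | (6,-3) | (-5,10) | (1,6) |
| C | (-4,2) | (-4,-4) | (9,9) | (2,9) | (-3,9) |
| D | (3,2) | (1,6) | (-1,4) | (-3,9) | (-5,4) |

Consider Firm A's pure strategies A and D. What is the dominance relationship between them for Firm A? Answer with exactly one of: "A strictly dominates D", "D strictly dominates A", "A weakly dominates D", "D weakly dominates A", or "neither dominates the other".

A weakly dominates D

Compare A to D across every action of Firm B: I: 3=3, II: 1=1, III: 5>-1, IV: -2>-3, V: -5=-5.
A is at least as good everywhere and strictly better somewhere (tied only at I, II, V), so A weakly but not strictly dominates D.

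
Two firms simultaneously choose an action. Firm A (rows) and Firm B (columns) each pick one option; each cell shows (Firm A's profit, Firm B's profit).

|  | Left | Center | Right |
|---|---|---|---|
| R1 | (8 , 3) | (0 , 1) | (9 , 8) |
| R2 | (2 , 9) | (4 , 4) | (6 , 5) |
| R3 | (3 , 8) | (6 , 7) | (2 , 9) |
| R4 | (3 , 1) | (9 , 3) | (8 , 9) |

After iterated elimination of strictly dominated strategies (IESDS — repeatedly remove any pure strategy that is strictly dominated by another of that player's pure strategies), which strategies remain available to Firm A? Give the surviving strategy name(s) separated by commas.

R1

Row R2 is eliminated: R4 beats it against every remaining column (Left: 3>2, Center: 9>4, Right: 8>6).
Column Left is eliminated: Right beats it against every remaining row (R1: 8>3, R3: 9>8, R4: 9>1).
Row R3 is eliminated: R4 beats it against every remaining column (Center: 9>6, Right: 8>2).
Firm B's strategy Center is strictly dominated by Right (R1: 8>1, R4: 9>3) and is removed.
Firm A's strategy R4 is strictly dominated by R1 (Right: 9>8) and is removed.
Among the remaining strategies, none is strictly dominated by another pure strategy of the same player, so the elimination stops.
Surviving strategies — Firm A: {R1}; Firm B: {Right}.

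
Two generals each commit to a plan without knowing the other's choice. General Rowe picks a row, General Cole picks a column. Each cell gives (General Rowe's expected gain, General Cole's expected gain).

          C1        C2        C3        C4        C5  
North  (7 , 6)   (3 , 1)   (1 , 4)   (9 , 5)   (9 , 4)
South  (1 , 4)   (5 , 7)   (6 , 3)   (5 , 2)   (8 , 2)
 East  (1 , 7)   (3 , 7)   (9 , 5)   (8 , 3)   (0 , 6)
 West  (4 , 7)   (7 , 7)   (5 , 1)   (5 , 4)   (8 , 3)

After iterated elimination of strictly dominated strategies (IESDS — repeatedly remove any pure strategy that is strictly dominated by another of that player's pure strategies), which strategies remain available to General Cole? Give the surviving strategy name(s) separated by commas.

Column C3 is eliminated: C1 beats it against every remaining row (North: 6>4, South: 4>3, East: 7>5, West: 7>1).
Column C4 is eliminated: C1 beats it against every remaining row (North: 6>5, South: 4>2, East: 7>3, West: 7>4).
General Rowe's strategy East is strictly dominated by West (C1: 4>1, C2: 7>3, C5: 8>0) and is removed.
Column C5 is eliminated: C1 beats it against every remaining row (North: 6>4, South: 4>2, West: 7>3).
Row South is eliminated: West beats it against every remaining column (C1: 4>1, C2: 7>5).
Among the remaining strategies, none is strictly dominated by another pure strategy of the same player, so the elimination stops.
Surviving strategies — General Rowe: {North, West}; General Cole: {C1, C2}.

C1, C2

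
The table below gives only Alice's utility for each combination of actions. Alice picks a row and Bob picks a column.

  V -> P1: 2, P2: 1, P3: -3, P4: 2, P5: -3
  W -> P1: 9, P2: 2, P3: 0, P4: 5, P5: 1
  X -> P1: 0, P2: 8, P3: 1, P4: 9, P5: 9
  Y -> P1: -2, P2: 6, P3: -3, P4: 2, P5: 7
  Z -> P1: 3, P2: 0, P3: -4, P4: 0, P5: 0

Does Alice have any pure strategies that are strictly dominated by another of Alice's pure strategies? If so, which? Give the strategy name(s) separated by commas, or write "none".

V, Y, Z

W strictly dominates V — P1: 9>2, P2: 2>1, P3: 0>-3, P4: 5>2, P5: 1>-3.
W is not dominated — it holds its own against V at P1 (9>2); X at P1 (9>0); Y at P1 (9>-2); Z at P1 (9>3).
X: no other strategy beats it everywhere (V at P2 (8>1); W at P2 (8>2); Y at P1 (0>-2); Z at P2 (8>0)).
Y is strictly dominated by X (P1: 0>-2, P2: 8>6, P3: 1>-3, P4: 9>2, P5: 9>7).
Z: dominated, since W does at least as well everywhere (P1: 9>3, P2: 2>0, P3: 0>-4, P4: 5>0, P5: 1>0).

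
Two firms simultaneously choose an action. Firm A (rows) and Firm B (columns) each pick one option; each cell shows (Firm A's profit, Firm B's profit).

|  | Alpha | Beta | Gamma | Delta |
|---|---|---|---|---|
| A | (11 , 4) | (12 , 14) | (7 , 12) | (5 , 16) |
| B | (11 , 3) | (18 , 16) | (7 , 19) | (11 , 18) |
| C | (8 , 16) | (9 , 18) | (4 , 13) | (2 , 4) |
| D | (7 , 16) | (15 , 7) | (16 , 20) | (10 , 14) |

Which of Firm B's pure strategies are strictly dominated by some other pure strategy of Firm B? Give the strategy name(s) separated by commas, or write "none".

Nothing dominates Alpha: Beta at D (16>7); Gamma at C (16>13); Delta at C (16>4).
Nothing dominates Beta: Alpha at A (14>4); Gamma at A (14>12); Delta at C (18>4).
Gamma: no other strategy beats it everywhere (Alpha at A (12>4); Beta at B (19>16); Delta at B (19>18)).
Delta is not dominated — it holds its own against Alpha at A (16>4); Beta at A (16>14); Gamma at A (16>12).

none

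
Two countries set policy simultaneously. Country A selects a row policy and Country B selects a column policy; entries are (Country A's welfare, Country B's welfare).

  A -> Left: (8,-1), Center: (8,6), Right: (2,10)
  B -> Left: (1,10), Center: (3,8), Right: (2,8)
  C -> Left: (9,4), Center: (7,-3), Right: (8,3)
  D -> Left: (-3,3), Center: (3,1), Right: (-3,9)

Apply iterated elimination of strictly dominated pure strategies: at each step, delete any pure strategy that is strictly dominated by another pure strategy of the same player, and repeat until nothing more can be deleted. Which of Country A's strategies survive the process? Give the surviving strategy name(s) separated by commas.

For Country A, C strictly dominates B on the remaining columns (Left: 9>1, Center: 7>3, Right: 8>2); eliminate B.
For Country A, A strictly dominates D on the remaining columns (Left: 8>-3, Center: 8>3, Right: 2>-3); eliminate D.
Country B's strategy Center is strictly dominated by Right (A: 10>6, C: 3>-3) and is removed.
Country A's strategy A is strictly dominated by C (Left: 9>8, Right: 8>2) and is removed.
Column Right is eliminated: Left beats it against every remaining row (C: 4>3).
Among the remaining strategies, none is strictly dominated by another pure strategy of the same player, so the elimination stops.
Surviving strategies — Country A: {C}; Country B: {Left}.

C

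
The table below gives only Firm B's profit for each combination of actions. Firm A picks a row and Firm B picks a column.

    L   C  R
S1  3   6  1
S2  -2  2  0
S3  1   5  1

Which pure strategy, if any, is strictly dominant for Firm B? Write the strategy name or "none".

C vs L: S1: 6>3, S2: 2>-2, S3: 5>1.
C vs R: S1: 6>1, S2: 2>0, S3: 5>1.
C strictly beats every other strategy against every opponent action, so it is strictly dominant.

C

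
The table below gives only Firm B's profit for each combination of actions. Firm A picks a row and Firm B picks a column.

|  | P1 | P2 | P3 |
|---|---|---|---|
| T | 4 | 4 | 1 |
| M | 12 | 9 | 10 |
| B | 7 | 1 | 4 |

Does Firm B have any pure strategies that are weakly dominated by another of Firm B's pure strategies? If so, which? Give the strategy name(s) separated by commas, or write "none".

P1 is not dominated — it holds its own against P2 at M (12>9); P3 at T (4>1).
P1 weakly dominates P2 — T: 4=4, M: 12>9, B: 7>1.
P1 weakly dominates P3 — T: 4>1, M: 12>10, B: 7>4.

P2, P3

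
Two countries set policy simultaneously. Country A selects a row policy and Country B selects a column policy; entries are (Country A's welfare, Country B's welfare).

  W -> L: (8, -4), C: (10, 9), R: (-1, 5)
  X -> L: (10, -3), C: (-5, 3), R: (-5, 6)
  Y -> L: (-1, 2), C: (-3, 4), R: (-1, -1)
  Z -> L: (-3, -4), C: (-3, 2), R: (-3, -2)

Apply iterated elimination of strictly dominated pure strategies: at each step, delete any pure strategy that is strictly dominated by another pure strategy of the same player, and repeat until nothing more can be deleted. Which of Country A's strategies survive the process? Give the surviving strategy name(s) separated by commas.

W

Country A's strategy Z is strictly dominated by W (L: 8>-3, C: 10>-3, R: -1>-3) and is removed.
Column L is eliminated: C beats it against every remaining row (W: 9>-4, X: 3>-3, Y: 4>2).
For Country A, W strictly dominates X on the remaining columns (C: 10>-5, R: -1>-5); eliminate X.
Country B's strategy R is strictly dominated by C (W: 9>5, Y: 4>-1) and is removed.
Country A's strategy Y is strictly dominated by W (C: 10>-3) and is removed.
Among the remaining strategies, none is strictly dominated by another pure strategy of the same player, so the elimination stops.
Surviving strategies — Country A: {W}; Country B: {C}.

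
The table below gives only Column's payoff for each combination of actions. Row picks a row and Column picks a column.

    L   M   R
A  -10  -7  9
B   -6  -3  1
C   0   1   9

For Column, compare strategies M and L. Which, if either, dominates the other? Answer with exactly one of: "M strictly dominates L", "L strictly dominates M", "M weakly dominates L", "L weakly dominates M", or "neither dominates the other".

Compare M to L across each choice by Row: A: -7>-10, B: -3>-6, C: 1>0.
M gives a strictly higher payoff against each choice by Row, so M strictly dominates L.

M strictly dominates L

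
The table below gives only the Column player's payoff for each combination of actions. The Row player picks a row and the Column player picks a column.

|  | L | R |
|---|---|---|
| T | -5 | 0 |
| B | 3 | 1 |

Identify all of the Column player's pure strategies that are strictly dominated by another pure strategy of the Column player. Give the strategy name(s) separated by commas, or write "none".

L is not dominated — it holds its own against R at B (3>1).
R: no other strategy beats it everywhere (L at T (0>-5)).

none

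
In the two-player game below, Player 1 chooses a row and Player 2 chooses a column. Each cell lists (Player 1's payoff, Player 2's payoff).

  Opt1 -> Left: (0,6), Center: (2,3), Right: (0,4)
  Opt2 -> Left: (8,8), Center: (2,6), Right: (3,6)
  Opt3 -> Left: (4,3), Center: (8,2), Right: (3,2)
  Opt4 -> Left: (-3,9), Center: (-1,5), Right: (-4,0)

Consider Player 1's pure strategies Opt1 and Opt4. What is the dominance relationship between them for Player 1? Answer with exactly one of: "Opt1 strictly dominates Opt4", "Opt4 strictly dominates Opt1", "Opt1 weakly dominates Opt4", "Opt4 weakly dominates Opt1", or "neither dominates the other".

Opt1's payoffs vs Opt4's, by Player 2's action — Left: 0>-3, Center: 2>-1, Right: 0>-4.
Opt1 gives a strictly higher payoff against each opponent action, so Opt1 strictly dominates Opt4.

Opt1 strictly dominates Opt4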